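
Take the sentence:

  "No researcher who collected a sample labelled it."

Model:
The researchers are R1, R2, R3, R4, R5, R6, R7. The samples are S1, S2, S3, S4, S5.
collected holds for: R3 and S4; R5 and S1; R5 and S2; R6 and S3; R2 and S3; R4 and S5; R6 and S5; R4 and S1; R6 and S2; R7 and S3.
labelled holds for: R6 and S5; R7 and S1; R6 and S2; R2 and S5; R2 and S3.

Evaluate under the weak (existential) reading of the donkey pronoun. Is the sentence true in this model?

False

"it" takes "a sample" as antecedent — a donkey pronoun bound across the clause boundary.
Truth condition: for no (r,s) with collected(r,s) does labelled(r,s) hold.
Restrictor pairs — does the scope hold? (R2,S3):holds  (R3,S4):fails  (R4,S1):fails  (R4,S5):fails  (R5,S1):fails  (R5,S2):fails  (R6,S2):holds  (R6,S3):fails  (R6,S5):holds  (R7,S3):fails
Scope holds for 3 pair(s), so the sentence is false.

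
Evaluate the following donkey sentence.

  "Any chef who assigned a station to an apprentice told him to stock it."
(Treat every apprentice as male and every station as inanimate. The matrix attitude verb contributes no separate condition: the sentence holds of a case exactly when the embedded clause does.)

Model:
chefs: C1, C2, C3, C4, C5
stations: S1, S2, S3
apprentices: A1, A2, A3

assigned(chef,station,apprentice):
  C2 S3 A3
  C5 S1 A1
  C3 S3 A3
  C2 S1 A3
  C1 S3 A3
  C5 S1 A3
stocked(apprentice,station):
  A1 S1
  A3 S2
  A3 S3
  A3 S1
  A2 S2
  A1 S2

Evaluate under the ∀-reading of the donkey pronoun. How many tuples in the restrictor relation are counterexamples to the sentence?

"him" takes "an apprentice" as antecedent and "it" takes "a station"; both are donkey pronouns co-varying with the restrictor.
Strong reading: for every (c,s,a) with assigned(c,s,a), stocked(a,s).
Restrictor triples: (C1,S3,A3)→stocked(A3,S3) ✓  (C2,S1,A3)→stocked(A3,S1) ✓  (C2,S3,A3)→stocked(A3,S3) ✓  (C3,S3,A3)→stocked(A3,S3) ✓  (C5,S1,A1)→stocked(A1,S1) ✓  (C5,S1,A3)→stocked(A3,S1) ✓
Counterexamples (restrictor triples failing the scope): 0.

0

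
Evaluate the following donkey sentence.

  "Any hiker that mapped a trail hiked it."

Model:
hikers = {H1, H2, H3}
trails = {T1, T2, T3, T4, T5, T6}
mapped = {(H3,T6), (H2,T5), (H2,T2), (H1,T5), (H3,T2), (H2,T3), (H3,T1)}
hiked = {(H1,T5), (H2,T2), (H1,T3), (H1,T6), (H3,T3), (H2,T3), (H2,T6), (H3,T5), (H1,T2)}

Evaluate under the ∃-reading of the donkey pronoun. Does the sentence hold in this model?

False

"it" takes "a trail" as antecedent — a donkey pronoun bound across the clause boundary.
Weak reading: every hiker h with some mapped-trail has at least one mapped-trail t such that hiked(h,t).
Per hiker: H1:✓  H2:✓  H3:✗
H3 has no witness among its mapped-trails.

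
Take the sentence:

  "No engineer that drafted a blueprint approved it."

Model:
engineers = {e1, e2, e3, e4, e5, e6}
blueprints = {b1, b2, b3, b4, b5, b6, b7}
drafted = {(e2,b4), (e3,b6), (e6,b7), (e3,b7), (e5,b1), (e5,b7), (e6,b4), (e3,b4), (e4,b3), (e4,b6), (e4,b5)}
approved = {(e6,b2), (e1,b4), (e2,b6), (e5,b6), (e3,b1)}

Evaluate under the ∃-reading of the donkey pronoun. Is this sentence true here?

"it" takes "a blueprint" as antecedent — a donkey pronoun bound across the clause boundary.
Truth condition: for no (e,b) with drafted(e,b) does approved(e,b) hold.
Restrictor pairs — does the scope hold? (e2,b4):fails  (e3,b4):fails  (e3,b6):fails  (e3,b7):fails  (e4,b3):fails  (e4,b5):fails  (e4,b6):fails  (e5,b1):fails  (e5,b7):fails  (e6,b4):fails  (e6,b7):fails
Scope holds for no restrictor pair, so the sentence is true.

True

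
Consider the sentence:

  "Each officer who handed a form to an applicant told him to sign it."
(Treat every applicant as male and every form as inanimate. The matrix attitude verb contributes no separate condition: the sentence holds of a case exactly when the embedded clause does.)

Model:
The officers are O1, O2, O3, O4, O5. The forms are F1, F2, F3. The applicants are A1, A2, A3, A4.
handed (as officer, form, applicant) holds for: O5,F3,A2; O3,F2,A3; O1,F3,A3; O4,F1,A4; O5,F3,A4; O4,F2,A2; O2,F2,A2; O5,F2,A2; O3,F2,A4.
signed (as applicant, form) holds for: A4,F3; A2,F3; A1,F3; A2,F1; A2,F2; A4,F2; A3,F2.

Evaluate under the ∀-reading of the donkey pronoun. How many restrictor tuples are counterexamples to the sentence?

2

"him" takes "an applicant" as antecedent and "it" takes "a form"; both are donkey pronouns co-varying with the restrictor.
Strong reading: for every (o,f,a) with handed(o,f,a), signed(a,f).
Restrictor triples: (O1,F3,A3)→signed(A3,F3) ✗  (O2,F2,A2)→signed(A2,F2) ✓  (O3,F2,A3)→signed(A3,F2) ✓  (O3,F2,A4)→signed(A4,F2) ✓  (O4,F1,A4)→signed(A4,F1) ✗  (O4,F2,A2)→signed(A2,F2) ✓  (O5,F2,A2)→signed(A2,F2) ✓  (O5,F3,A2)→signed(A2,F3) ✓  (O5,F3,A4)→signed(A4,F3) ✓
Counterexamples (restrictor triples failing the scope): 2.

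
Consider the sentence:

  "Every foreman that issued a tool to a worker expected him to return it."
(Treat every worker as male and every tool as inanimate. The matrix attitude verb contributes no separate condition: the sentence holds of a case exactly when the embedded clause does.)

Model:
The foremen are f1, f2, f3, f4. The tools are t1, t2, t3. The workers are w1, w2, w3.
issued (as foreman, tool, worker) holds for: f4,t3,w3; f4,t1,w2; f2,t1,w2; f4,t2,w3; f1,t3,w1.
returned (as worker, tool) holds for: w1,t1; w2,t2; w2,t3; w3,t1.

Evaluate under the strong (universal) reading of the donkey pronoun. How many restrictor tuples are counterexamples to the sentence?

"him" takes "a worker" as antecedent and "it" takes "a tool"; both are donkey pronouns co-varying with the restrictor.
Strong reading: for every (f,t,w) with issued(f,t,w), returned(w,t).
Restrictor triples: (f1,t3,w1)→returned(w1,t3) ✗  (f2,t1,w2)→returned(w2,t1) ✗  (f4,t1,w2)→returned(w2,t1) ✗  (f4,t2,w3)→returned(w3,t2) ✗  (f4,t3,w3)→returned(w3,t3) ✗
Counterexamples (restrictor triples failing the scope): 5.

5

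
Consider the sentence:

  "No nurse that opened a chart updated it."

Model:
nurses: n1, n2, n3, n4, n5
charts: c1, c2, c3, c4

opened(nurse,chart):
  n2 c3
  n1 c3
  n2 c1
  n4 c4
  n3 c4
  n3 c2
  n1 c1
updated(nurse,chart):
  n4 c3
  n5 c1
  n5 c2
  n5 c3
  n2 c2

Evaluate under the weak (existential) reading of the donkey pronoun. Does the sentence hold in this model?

"it" takes "a chart" as antecedent — a donkey pronoun bound across the clause boundary.
Truth condition: for no (n,c) with opened(n,c) does updated(n,c) hold.
Restrictor pairs — does the scope hold? (n1,c1):fails  (n1,c3):fails  (n2,c1):fails  (n2,c3):fails  (n3,c2):fails  (n3,c4):fails  (n4,c4):fails
Scope holds for no restrictor pair, so the sentence is true.

True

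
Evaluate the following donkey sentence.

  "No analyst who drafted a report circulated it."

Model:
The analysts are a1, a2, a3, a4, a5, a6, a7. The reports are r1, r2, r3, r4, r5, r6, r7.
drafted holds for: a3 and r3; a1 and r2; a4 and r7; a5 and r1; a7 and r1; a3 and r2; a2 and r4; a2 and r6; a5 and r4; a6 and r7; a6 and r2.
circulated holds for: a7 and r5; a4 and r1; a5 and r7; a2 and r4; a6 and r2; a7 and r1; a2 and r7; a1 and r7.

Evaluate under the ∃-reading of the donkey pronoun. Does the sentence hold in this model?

False

"it" takes "a report" as antecedent — a donkey pronoun bound across the clause boundary.
Truth condition: for no (a,r) with drafted(a,r) does circulated(a,r) hold.
Restrictor pairs — does the scope hold? (a1,r2):fails  (a2,r4):holds  (a2,r6):fails  (a3,r2):fails  (a3,r3):fails  (a4,r7):fails  (a5,r1):fails  (a5,r4):fails  (a6,r2):holds  (a6,r7):fails  (a7,r1):holds
Scope holds for 3 pair(s), so the sentence is false.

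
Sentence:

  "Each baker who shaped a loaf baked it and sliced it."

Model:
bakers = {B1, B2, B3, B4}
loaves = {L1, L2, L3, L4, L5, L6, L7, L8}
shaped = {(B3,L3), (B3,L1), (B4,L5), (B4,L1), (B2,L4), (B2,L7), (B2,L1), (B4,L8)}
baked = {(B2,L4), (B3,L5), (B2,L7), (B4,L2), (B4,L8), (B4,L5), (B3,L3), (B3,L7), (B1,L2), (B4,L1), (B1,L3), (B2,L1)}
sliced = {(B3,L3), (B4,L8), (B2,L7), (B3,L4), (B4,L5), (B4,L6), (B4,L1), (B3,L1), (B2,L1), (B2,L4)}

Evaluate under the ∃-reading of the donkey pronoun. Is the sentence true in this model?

True

"it" takes "a loaf" as antecedent — a donkey pronoun bound across the clause boundary.
Weak reading: every baker b with some shaped-loaf has at least one shaped-loaf l such that baked(b,l) ∧ sliced(b,l).
Per baker: B2:✓  B3:✓  B4:✓
Every baker in the restrictor has a witness.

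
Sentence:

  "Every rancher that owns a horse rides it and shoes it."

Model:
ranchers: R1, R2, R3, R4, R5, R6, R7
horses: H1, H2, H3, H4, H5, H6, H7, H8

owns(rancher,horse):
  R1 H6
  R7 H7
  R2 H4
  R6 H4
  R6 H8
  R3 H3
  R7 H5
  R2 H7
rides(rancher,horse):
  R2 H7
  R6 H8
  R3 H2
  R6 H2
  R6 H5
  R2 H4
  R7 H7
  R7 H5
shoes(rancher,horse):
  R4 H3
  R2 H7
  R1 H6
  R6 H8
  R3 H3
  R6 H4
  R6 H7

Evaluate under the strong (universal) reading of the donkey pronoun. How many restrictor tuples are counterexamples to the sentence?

6

"it" takes "a horse" as antecedent — a donkey pronoun bound across the clause boundary.
Strong reading: for every (r,h) with owns(r,h), rides(r,h) ∧ shoes(r,h).
Restrictor pairs: (R1,H6) ✗  (R2,H4) ✗  (R2,H7) ✓  (R3,H3) ✗  (R6,H4) ✗  (R6,H8) ✓  (R7,H5) ✗  (R7,H7) ✗
Counterexamples (restrictor pairs failing the scope): 6.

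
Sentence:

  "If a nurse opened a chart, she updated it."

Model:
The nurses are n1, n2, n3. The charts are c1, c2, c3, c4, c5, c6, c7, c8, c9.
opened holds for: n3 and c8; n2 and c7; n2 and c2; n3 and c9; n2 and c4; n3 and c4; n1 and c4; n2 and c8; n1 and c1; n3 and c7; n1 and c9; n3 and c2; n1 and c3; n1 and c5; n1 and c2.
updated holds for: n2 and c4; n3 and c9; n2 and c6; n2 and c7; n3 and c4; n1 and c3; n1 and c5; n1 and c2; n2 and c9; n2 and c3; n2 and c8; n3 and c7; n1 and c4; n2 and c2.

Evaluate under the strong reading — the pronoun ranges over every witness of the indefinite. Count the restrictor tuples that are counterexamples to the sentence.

"it" takes "a chart" as antecedent — a donkey pronoun bound across the clause boundary.
Strong reading: for every (n,c) with opened(n,c), updated(n,c).
Restrictor pairs: (n1,c1) ✗  (n1,c2) ✓  (n1,c3) ✓  (n1,c4) ✓  (n1,c5) ✓  (n1,c9) ✗  (n2,c2) ✓  (n2,c4) ✓  (n2,c7) ✓  (n2,c8) ✓  (n3,c2) ✗  (n3,c4) ✓  (n3,c7) ✓  (n3,c8) ✗  (n3,c9) ✓
Counterexamples (restrictor pairs failing the scope): 4.

4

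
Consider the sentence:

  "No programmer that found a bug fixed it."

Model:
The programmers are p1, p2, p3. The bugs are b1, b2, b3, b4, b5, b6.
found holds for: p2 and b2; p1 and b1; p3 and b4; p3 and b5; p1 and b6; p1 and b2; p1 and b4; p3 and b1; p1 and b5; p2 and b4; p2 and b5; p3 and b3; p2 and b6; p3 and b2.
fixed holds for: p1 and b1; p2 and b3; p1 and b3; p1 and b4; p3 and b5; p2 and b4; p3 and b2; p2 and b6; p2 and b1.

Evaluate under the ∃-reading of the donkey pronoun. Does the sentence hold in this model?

False

"it" takes "a bug" as antecedent — a donkey pronoun bound across the clause boundary.
Truth condition: for no (p,b) with found(p,b) does fixed(p,b) hold.
Restrictor pairs — does the scope hold? (p1,b1):holds  (p1,b2):fails  (p1,b4):holds  (p1,b5):fails  (p1,b6):fails  (p2,b2):fails  (p2,b4):holds  (p2,b5):fails  (p2,b6):holds  (p3,b1):fails  (p3,b2):holds  (p3,b3):fails  (p3,b4):fails  (p3,b5):holds
Scope holds for 6 pair(s), so the sentence is false.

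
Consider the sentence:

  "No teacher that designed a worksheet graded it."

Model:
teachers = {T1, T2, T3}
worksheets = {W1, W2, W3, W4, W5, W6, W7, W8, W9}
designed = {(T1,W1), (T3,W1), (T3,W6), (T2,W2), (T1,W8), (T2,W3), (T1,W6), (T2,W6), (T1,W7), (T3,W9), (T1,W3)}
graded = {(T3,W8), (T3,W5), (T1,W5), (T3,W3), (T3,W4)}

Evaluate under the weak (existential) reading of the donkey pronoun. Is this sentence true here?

True

"it" takes "a worksheet" as antecedent — a donkey pronoun bound across the clause boundary.
Truth condition: for no (t,w) with designed(t,w) does graded(t,w) hold.
Restrictor pairs — does the scope hold? (T1,W1):fails  (T1,W3):fails  (T1,W6):fails  (T1,W7):fails  (T1,W8):fails  (T2,W2):fails  (T2,W3):fails  (T2,W6):fails  (T3,W1):fails  (T3,W6):fails  (T3,W9):fails
Scope holds for no restrictor pair, so the sentence is true.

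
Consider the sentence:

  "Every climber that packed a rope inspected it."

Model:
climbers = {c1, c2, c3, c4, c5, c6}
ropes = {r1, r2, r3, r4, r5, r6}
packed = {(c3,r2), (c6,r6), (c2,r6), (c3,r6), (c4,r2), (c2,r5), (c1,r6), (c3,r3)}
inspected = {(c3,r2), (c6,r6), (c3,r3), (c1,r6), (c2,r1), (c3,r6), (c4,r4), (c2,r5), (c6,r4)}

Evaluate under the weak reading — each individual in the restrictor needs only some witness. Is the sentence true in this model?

"it" takes "a rope" as antecedent — a donkey pronoun bound across the clause boundary.
Weak reading: every climber c with some packed-rope has at least one packed-rope r such that inspected(c,r).
Per climber: c1:✓  c2:✓  c3:✓  c4:✗  c6:✓
c4 has no witness among its packed-ropes.

False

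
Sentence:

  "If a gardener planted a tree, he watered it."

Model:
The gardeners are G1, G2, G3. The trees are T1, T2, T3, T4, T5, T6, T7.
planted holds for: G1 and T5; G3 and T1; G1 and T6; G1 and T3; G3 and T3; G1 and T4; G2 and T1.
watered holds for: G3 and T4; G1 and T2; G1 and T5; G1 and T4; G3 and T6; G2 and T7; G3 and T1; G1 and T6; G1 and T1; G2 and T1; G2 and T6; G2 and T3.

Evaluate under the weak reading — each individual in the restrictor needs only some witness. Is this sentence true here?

"it" takes "a tree" as antecedent — a donkey pronoun bound across the clause boundary.
Weak reading: every gardener g with some planted-tree has at least one planted-tree t such that watered(g,t).
Per gardener: G1:✓  G2:✓  G3:✓
Every gardener in the restrictor has a witness.

True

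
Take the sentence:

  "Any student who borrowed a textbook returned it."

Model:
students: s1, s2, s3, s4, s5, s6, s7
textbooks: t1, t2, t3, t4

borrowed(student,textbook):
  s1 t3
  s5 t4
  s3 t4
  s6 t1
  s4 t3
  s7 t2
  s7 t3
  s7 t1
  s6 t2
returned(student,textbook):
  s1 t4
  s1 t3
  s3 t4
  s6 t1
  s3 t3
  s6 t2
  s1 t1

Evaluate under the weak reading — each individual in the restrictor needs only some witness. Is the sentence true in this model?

False

"it" takes "a textbook" as antecedent — a donkey pronoun bound across the clause boundary.
Weak reading: every student s with some borrowed-textbook has at least one borrowed-textbook t such that returned(s,t).
Per student: s1:✓  s3:✓  s4:✗  s5:✗  s6:✓  s7:✗
s4 has no witness among its borrowed-textbooks.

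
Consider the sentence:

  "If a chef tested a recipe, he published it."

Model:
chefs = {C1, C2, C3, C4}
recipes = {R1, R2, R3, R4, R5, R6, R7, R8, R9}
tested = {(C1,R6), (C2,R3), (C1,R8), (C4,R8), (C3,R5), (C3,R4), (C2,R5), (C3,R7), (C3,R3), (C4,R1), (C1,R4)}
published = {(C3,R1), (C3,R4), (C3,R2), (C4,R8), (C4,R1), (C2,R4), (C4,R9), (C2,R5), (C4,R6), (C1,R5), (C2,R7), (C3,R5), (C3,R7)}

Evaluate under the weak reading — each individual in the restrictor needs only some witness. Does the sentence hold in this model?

"it" takes "a recipe" as antecedent — a donkey pronoun bound across the clause boundary.
Weak reading: every chef c with some tested-recipe has at least one tested-recipe r such that published(c,r).
Per chef: C1:✗  C2:✓  C3:✓  C4:✓
C1 has no witness among its tested-recipes.

False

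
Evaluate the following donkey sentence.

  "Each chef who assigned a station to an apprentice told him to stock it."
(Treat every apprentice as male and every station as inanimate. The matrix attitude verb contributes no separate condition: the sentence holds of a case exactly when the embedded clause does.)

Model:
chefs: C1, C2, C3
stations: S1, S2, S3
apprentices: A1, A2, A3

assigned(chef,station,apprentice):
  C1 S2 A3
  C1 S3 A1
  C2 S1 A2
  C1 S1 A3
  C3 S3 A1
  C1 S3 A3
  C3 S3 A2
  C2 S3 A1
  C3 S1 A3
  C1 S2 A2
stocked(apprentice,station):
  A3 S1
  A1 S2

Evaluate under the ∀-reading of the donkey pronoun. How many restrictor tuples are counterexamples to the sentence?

"him" takes "an apprentice" as antecedent and "it" takes "a station"; both are donkey pronouns co-varying with the restrictor.
Strong reading: for every (c,s,a) with assigned(c,s,a), stocked(a,s).
Restrictor triples: (C1,S1,A3)→stocked(A3,S1) ✓  (C1,S2,A2)→stocked(A2,S2) ✗  (C1,S2,A3)→stocked(A3,S2) ✗  (C1,S3,A1)→stocked(A1,S3) ✗  (C1,S3,A3)→stocked(A3,S3) ✗  (C2,S1,A2)→stocked(A2,S1) ✗  (C2,S3,A1)→stocked(A1,S3) ✗  (C3,S1,A3)→stocked(A3,S1) ✓  (C3,S3,A1)→stocked(A1,S3) ✗  (C3,S3,A2)→stocked(A2,S3) ✗
Counterexamples (restrictor triples failing the scope): 8.

8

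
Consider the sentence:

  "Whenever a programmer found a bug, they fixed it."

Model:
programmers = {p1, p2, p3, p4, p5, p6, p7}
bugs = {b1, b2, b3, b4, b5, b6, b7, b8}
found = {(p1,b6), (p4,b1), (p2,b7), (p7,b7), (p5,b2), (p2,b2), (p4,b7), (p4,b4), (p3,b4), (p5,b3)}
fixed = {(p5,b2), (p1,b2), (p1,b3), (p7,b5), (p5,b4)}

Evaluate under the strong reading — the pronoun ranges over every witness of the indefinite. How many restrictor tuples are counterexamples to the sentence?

"it" takes "a bug" as antecedent — a donkey pronoun bound across the clause boundary.
Strong reading: for every (p,b) with found(p,b), fixed(p,b).
Restrictor pairs: (p1,b6) ✗  (p2,b2) ✗  (p2,b7) ✗  (p3,b4) ✗  (p4,b1) ✗  (p4,b4) ✗  (p4,b7) ✗  (p5,b2) ✓  (p5,b3) ✗  (p7,b7) ✗
Counterexamples (restrictor pairs failing the scope): 9.

9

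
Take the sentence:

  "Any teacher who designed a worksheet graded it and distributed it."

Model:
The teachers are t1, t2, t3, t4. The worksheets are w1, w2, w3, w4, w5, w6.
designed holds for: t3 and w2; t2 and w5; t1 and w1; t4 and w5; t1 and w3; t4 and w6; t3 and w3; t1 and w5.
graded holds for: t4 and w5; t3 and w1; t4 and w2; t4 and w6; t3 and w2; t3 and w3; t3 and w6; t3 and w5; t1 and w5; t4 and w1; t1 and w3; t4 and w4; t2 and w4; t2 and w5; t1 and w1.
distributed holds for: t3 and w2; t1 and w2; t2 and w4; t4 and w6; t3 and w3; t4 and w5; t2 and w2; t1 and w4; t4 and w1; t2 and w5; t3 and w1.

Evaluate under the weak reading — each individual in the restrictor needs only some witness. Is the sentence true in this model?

"it" takes "a worksheet" as antecedent — a donkey pronoun bound across the clause boundary.
Weak reading: every teacher t with some designed-worksheet has at least one designed-worksheet w such that graded(t,w) ∧ distributed(t,w).
Per teacher: t1:✗  t2:✓  t3:✓  t4:✓
t1 has no witness among its designed-worksheets.

False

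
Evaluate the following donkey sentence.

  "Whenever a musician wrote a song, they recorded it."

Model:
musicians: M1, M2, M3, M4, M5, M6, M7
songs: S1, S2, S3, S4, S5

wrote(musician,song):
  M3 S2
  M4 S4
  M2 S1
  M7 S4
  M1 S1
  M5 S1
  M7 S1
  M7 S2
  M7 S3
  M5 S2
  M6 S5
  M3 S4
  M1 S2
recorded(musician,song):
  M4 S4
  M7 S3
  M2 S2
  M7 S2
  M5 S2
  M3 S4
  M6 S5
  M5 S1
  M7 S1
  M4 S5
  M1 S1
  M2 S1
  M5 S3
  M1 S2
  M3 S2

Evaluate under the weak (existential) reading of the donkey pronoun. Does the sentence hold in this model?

True

"it" takes "a song" as antecedent — a donkey pronoun bound across the clause boundary.
Weak reading: every musician m with some wrote-song has at least one wrote-song s such that recorded(m,s).
Per musician: M1:✓  M2:✓  M3:✓  M4:✓  M5:✓  M6:✓  M7:✓
Every musician in the restrictor has a witness.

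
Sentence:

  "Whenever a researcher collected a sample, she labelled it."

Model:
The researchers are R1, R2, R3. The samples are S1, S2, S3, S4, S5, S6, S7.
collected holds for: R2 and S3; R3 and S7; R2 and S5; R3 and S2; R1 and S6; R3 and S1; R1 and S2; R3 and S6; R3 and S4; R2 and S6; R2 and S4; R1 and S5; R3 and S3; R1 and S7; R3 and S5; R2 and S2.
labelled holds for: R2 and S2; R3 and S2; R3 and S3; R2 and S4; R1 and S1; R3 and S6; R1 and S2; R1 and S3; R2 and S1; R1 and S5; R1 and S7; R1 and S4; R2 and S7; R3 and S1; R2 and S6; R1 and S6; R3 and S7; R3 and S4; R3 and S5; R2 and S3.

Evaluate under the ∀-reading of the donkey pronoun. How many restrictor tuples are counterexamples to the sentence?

"it" takes "a sample" as antecedent — a donkey pronoun bound across the clause boundary.
Strong reading: for every (r,s) with collected(r,s), labelled(r,s).
Restrictor pairs: (R1,S2) ✓  (R1,S5) ✓  (R1,S6) ✓  (R1,S7) ✓  (R2,S2) ✓  (R2,S3) ✓  (R2,S4) ✓  (R2,S5) ✗  (R2,S6) ✓  (R3,S1) ✓  (R3,S2) ✓  (R3,S3) ✓  (R3,S4) ✓  (R3,S5) ✓  (R3,S6) ✓  (R3,S7) ✓
Counterexamples (restrictor pairs failing the scope): 1.

1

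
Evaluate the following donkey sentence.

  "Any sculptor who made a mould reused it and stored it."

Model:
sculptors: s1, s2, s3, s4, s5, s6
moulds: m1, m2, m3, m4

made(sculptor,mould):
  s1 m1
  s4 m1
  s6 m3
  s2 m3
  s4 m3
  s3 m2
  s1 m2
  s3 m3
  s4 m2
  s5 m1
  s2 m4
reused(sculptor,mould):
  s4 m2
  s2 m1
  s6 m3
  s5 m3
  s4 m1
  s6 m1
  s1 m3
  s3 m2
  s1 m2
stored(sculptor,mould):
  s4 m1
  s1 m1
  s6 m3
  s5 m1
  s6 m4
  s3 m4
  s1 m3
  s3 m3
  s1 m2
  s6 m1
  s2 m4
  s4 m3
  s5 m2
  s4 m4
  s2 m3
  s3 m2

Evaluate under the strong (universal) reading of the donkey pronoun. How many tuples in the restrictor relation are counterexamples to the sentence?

"it" takes "a mould" as antecedent — a donkey pronoun bound across the clause boundary.
Strong reading: for every (s,m) with made(s,m), reused(s,m) ∧ stored(s,m).
Restrictor pairs: (s1,m1) ✗  (s1,m2) ✓  (s2,m3) ✗  (s2,m4) ✗  (s3,m2) ✓  (s3,m3) ✗  (s4,m1) ✓  (s4,m2) ✗  (s4,m3) ✗  (s5,m1) ✗  (s6,m3) ✓
Counterexamples (restrictor pairs failing the scope): 7.

7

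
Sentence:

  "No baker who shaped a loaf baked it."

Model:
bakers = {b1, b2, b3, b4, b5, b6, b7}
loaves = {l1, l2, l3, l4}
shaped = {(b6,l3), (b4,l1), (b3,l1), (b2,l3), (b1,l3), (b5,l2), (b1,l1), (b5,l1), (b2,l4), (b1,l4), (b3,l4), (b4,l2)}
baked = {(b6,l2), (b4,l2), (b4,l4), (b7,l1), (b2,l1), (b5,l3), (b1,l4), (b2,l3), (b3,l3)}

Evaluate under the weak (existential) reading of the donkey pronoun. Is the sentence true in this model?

"it" takes "a loaf" as antecedent — a donkey pronoun bound across the clause boundary.
Truth condition: for no (b,l) with shaped(b,l) does baked(b,l) hold.
Restrictor pairs — does the scope hold? (b1,l1):fails  (b1,l3):fails  (b1,l4):holds  (b2,l3):holds  (b2,l4):fails  (b3,l1):fails  (b3,l4):fails  (b4,l1):fails  (b4,l2):holds  (b5,l1):fails  (b5,l2):fails  (b6,l3):fails
Scope holds for 3 pair(s), so the sentence is false.

False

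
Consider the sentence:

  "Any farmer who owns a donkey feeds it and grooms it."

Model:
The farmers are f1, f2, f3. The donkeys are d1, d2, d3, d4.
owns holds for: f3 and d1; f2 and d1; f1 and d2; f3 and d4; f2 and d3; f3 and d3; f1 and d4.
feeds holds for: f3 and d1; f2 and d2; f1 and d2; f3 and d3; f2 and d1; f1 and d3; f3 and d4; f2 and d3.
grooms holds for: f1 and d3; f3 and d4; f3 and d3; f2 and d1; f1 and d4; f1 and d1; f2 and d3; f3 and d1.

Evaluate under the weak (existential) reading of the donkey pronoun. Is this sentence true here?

False

"it" takes "a donkey" as antecedent — a donkey pronoun bound across the clause boundary.
Weak reading: every farmer f with some owns-donkey has at least one owns-donkey d such that feeds(f,d) ∧ grooms(f,d).
Per farmer: f1:✗  f2:✓  f3:✓
f1 has no witness among its owns-donkeys.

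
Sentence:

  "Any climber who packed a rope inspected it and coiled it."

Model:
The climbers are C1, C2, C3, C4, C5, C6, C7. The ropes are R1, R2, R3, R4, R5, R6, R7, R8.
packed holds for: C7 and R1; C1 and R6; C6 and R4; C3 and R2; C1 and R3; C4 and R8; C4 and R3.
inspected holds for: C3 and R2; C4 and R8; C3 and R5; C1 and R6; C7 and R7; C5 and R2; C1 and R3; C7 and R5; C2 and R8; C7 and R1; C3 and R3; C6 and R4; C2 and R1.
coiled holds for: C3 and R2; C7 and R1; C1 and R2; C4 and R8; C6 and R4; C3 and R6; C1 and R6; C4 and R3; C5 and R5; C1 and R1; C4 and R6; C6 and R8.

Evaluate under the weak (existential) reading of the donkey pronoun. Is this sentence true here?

True

"it" takes "a rope" as antecedent — a donkey pronoun bound across the clause boundary.
Weak reading: every climber c with some packed-rope has at least one packed-rope r such that inspected(c,r) ∧ coiled(c,r).
Per climber: C1:✓  C3:✓  C4:✓  C6:✓  C7:✓
Every climber in the restrictor has a witness.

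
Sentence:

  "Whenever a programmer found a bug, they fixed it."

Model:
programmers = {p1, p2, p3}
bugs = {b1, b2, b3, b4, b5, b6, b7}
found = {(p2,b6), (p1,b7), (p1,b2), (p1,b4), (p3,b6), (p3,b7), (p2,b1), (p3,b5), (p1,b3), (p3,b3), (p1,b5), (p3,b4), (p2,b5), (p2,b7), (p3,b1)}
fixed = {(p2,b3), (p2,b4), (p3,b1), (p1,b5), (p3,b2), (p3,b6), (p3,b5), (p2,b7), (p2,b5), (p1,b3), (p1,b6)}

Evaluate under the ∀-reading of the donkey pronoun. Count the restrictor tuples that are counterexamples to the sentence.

8

"it" takes "a bug" as antecedent — a donkey pronoun bound across the clause boundary.
Strong reading: for every (p,b) with found(p,b), fixed(p,b).
Restrictor pairs: (p1,b2) ✗  (p1,b3) ✓  (p1,b4) ✗  (p1,b5) ✓  (p1,b7) ✗  (p2,b1) ✗  (p2,b5) ✓  (p2,b6) ✗  (p2,b7) ✓  (p3,b1) ✓  (p3,b3) ✗  (p3,b4) ✗  (p3,b5) ✓  (p3,b6) ✓  (p3,b7) ✗
Counterexamples (restrictor pairs failing the scope): 8.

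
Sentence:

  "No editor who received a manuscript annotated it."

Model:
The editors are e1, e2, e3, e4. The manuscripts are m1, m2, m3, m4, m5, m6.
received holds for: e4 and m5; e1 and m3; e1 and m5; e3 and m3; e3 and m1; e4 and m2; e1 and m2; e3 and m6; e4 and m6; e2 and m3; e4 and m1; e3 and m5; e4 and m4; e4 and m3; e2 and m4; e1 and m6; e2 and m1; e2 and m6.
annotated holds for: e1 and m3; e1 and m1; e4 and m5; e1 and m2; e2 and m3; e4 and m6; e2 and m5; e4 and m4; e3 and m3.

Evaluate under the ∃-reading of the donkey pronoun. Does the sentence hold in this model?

False

"it" takes "a manuscript" as antecedent — a donkey pronoun bound across the clause boundary.
Truth condition: for no (e,m) with received(e,m) does annotated(e,m) hold.
Restrictor pairs — does the scope hold? (e1,m2):holds  (e1,m3):holds  (e1,m5):fails  (e1,m6):fails  (e2,m1):fails  (e2,m3):holds  (e2,m4):fails  (e2,m6):fails  (e3,m1):fails  (e3,m3):holds  (e3,m5):fails  (e3,m6):fails  (e4,m1):fails  (e4,m2):fails  (e4,m3):fails  (e4,m4):holds  (e4,m5):holds  (e4,m6):holds
Scope holds for 7 pair(s), so the sentence is false.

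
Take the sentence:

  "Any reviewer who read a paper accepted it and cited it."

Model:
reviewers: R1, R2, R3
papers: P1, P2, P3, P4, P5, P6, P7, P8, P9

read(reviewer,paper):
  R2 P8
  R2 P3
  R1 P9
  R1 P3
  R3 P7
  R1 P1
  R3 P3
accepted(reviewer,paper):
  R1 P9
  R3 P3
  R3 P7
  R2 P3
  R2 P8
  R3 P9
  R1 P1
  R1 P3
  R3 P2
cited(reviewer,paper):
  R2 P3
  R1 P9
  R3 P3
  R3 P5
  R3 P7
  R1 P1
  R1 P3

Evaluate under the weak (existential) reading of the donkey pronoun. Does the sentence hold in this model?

"it" takes "a paper" as antecedent — a donkey pronoun bound across the clause boundary.
Weak reading: every reviewer r with some read-paper has at least one read-paper p such that accepted(r,p) ∧ cited(r,p).
Per reviewer: R1:✓  R2:✓  R3:✓
Every reviewer in the restrictor has a witness.

True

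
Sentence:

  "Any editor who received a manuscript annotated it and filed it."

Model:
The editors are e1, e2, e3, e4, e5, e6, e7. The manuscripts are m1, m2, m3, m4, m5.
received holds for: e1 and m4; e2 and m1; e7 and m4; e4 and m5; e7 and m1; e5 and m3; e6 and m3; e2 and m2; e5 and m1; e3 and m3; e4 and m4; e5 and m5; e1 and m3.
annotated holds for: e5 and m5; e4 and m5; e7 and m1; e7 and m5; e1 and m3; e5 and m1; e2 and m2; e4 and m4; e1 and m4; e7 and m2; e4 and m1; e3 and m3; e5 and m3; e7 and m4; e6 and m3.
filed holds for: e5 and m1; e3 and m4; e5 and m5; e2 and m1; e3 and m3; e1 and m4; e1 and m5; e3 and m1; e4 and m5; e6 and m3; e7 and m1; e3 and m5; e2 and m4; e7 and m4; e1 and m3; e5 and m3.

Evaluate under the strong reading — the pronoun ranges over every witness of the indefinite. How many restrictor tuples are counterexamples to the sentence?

"it" takes "a manuscript" as antecedent — a donkey pronoun bound across the clause boundary.
Strong reading: for every (e,m) with received(e,m), annotated(e,m) ∧ filed(e,m).
Restrictor pairs: (e1,m3) ✓  (e1,m4) ✓  (e2,m1) ✗  (e2,m2) ✗  (e3,m3) ✓  (e4,m4) ✗  (e4,m5) ✓  (e5,m1) ✓  (e5,m3) ✓  (e5,m5) ✓  (e6,m3) ✓  (e7,m1) ✓  (e7,m4) ✓
Counterexamples (restrictor pairs failing the scope): 3.

3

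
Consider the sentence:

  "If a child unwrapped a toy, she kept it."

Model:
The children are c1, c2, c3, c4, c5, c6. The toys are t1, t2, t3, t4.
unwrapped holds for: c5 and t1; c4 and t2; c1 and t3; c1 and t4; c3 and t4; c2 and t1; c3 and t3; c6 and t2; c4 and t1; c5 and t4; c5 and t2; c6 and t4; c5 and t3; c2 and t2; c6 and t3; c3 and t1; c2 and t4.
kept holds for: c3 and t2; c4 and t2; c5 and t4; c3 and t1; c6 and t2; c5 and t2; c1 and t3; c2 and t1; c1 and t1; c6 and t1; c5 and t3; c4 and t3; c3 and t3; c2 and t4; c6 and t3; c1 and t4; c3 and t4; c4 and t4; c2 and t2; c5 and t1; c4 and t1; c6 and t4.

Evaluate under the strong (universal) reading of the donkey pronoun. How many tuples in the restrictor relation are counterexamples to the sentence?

0

"it" takes "a toy" as antecedent — a donkey pronoun bound across the clause boundary.
Strong reading: for every (c,t) with unwrapped(c,t), kept(c,t).
Restrictor pairs: (c1,t3) ✓  (c1,t4) ✓  (c2,t1) ✓  (c2,t2) ✓  (c2,t4) ✓  (c3,t1) ✓  (c3,t3) ✓  (c3,t4) ✓  (c4,t1) ✓  (c4,t2) ✓  (c5,t1) ✓  (c5,t2) ✓  (c5,t3) ✓  (c5,t4) ✓  (c6,t2) ✓  (c6,t3) ✓  (c6,t4) ✓
Counterexamples (restrictor pairs failing the scope): 0.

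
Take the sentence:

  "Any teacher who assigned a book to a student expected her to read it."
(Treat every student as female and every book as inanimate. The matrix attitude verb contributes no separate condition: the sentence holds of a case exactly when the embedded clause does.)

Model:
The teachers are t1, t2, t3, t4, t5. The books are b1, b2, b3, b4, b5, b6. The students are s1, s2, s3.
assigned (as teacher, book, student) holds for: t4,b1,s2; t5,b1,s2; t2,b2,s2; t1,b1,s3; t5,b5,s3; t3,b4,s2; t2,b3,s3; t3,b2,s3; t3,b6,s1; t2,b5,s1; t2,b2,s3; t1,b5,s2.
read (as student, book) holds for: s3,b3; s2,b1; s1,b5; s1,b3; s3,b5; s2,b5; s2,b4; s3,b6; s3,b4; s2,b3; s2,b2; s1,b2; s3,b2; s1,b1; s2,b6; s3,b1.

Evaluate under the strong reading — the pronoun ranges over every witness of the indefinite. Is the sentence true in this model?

False

"her" takes "a student" as antecedent and "it" takes "a book"; both are donkey pronouns co-varying with the restrictor.
Strong reading: for every (t,b,s) with assigned(t,b,s), read(s,b).
Restrictor triples: (t1,b1,s3)→read(s3,b1) ✓  (t1,b5,s2)→read(s2,b5) ✓  (t2,b2,s2)→read(s2,b2) ✓  (t2,b2,s3)→read(s3,b2) ✓  (t2,b3,s3)→read(s3,b3) ✓  (t2,b5,s1)→read(s1,b5) ✓  (t3,b2,s3)→read(s3,b2) ✓  (t3,b4,s2)→read(s2,b4) ✓  (t3,b6,s1)→read(s1,b6) ✗  (t4,b1,s2)→read(s2,b1) ✓  (t5,b1,s2)→read(s2,b1) ✓  (t5,b5,s3)→read(s3,b5) ✓
Counterexample: (t3,b6,s1) — read(s1,b6) does not hold.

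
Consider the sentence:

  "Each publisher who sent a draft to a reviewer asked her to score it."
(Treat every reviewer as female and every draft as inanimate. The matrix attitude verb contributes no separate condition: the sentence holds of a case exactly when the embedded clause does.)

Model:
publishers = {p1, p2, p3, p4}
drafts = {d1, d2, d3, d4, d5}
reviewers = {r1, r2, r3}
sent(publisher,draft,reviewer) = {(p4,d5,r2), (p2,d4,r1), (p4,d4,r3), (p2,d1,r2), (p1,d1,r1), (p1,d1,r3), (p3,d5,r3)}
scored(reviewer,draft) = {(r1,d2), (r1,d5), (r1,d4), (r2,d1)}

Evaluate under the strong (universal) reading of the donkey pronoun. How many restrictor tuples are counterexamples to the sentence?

5

"her" takes "a reviewer" as antecedent and "it" takes "a draft"; both are donkey pronouns co-varying with the restrictor.
Strong reading: for every (p,d,r) with sent(p,d,r), scored(r,d).
Restrictor triples: (p1,d1,r1)→scored(r1,d1) ✗  (p1,d1,r3)→scored(r3,d1) ✗  (p2,d1,r2)→scored(r2,d1) ✓  (p2,d4,r1)→scored(r1,d4) ✓  (p3,d5,r3)→scored(r3,d5) ✗  (p4,d4,r3)→scored(r3,d4) ✗  (p4,d5,r2)→scored(r2,d5) ✗
Counterexamples (restrictor triples failing the scope): 5.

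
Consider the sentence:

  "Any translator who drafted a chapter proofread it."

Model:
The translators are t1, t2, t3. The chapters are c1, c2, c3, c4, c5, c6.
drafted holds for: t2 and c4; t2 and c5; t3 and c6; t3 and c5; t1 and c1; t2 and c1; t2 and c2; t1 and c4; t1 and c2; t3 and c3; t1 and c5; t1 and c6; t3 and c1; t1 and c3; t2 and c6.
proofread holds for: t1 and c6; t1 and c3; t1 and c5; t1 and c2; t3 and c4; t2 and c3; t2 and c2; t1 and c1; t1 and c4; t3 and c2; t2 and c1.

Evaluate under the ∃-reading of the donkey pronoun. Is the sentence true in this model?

"it" takes "a chapter" as antecedent — a donkey pronoun bound across the clause boundary.
Weak reading: every translator t with some drafted-chapter has at least one drafted-chapter c such that proofread(t,c).
Per translator: t1:✓  t2:✓  t3:✗
t3 has no witness among its drafted-chapters.

False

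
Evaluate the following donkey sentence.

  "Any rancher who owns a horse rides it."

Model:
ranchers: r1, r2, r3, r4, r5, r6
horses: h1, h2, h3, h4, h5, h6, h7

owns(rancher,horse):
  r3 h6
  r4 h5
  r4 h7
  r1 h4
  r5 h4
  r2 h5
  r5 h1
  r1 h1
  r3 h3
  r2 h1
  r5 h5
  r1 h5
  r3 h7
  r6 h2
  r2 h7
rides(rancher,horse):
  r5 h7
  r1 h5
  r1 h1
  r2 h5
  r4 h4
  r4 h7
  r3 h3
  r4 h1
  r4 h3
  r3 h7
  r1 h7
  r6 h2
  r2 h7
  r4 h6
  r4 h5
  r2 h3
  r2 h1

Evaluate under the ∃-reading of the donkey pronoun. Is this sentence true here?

"it" takes "a horse" as antecedent — a donkey pronoun bound across the clause boundary.
Weak reading: every rancher r with some owns-horse has at least one owns-horse h such that rides(r,h).
Per rancher: r1:✓  r2:✓  r3:✓  r4:✓  r5:✗  r6:✓
r5 has no witness among its owns-horses.

False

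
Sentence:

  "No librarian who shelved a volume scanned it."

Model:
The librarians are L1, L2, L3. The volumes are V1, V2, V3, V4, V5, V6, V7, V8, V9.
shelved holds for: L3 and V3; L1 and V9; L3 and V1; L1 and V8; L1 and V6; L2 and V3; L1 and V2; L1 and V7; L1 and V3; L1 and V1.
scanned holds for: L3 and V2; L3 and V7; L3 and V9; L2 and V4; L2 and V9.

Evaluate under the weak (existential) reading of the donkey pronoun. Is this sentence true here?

"it" takes "a volume" as antecedent — a donkey pronoun bound across the clause boundary.
Truth condition: for no (l,v) with shelved(l,v) does scanned(l,v) hold.
Restrictor pairs — does the scope hold? (L1,V1):fails  (L1,V2):fails  (L1,V3):fails  (L1,V6):fails  (L1,V7):fails  (L1,V8):fails  (L1,V9):fails  (L2,V3):fails  (L3,V1):fails  (L3,V3):fails
Scope holds for no restrictor pair, so the sentence is true.

True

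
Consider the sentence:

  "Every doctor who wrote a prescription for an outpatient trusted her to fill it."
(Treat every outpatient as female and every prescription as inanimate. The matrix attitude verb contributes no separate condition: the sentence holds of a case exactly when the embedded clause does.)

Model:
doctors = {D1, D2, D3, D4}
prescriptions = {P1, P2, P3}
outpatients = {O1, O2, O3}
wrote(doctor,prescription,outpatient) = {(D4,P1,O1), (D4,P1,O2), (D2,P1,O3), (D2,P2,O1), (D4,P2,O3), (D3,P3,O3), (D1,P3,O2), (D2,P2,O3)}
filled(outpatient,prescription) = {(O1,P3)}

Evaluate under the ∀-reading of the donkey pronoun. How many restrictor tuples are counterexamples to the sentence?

"her" takes "an outpatient" as antecedent and "it" takes "a prescription"; both are donkey pronouns co-varying with the restrictor.
Strong reading: for every (d,p,o) with wrote(d,p,o), filled(o,p).
Restrictor triples: (D1,P3,O2)→filled(O2,P3) ✗  (D2,P1,O3)→filled(O3,P1) ✗  (D2,P2,O1)→filled(O1,P2) ✗  (D2,P2,O3)→filled(O3,P2) ✗  (D3,P3,O3)→filled(O3,P3) ✗  (D4,P1,O1)→filled(O1,P1) ✗  (D4,P1,O2)→filled(O2,P1) ✗  (D4,P2,O3)→filled(O3,P2) ✗
Counterexamples (restrictor triples failing the scope): 8.

8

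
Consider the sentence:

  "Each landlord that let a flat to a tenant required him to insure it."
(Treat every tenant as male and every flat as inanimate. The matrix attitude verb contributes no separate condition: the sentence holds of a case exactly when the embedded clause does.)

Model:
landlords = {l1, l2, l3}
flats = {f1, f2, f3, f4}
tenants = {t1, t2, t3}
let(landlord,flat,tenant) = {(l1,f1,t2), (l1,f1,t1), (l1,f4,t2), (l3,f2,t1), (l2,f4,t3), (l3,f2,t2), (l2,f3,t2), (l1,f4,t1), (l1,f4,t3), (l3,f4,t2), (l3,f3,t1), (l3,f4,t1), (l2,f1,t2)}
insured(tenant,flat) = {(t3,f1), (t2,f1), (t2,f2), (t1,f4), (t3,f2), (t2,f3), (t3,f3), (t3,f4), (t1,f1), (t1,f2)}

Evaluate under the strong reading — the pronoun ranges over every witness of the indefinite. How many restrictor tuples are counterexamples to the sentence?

"him" takes "a tenant" as antecedent and "it" takes "a flat"; both are donkey pronouns co-varying with the restrictor.
Strong reading: for every (l,f,t) with let(l,f,t), insured(t,f).
Restrictor triples: (l1,f1,t1)→insured(t1,f1) ✓  (l1,f1,t2)→insured(t2,f1) ✓  (l1,f4,t1)→insured(t1,f4) ✓  (l1,f4,t2)→insured(t2,f4) ✗  (l1,f4,t3)→insured(t3,f4) ✓  (l2,f1,t2)→insured(t2,f1) ✓  (l2,f3,t2)→insured(t2,f3) ✓  (l2,f4,t3)→insured(t3,f4) ✓  (l3,f2,t1)→insured(t1,f2) ✓  (l3,f2,t2)→insured(t2,f2) ✓  (l3,f3,t1)→insured(t1,f3) ✗  (l3,f4,t1)→insured(t1,f4) ✓  (l3,f4,t2)→insured(t2,f4) ✗
Counterexamples (restrictor triples failing the scope): 3.

3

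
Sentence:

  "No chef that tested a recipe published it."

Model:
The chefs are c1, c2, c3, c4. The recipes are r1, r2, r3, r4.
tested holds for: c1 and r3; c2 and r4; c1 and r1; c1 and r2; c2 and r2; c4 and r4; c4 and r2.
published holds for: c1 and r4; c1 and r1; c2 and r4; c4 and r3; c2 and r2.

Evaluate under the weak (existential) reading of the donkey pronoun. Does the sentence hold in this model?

False

"it" takes "a recipe" as antecedent — a donkey pronoun bound across the clause boundary.
Truth condition: for no (c,r) with tested(c,r) does published(c,r) hold.
Restrictor pairs — does the scope hold? (c1,r1):holds  (c1,r2):fails  (c1,r3):fails  (c2,r2):holds  (c2,r4):holds  (c4,r2):fails  (c4,r4):fails
Scope holds for 3 pair(s), so the sentence is false.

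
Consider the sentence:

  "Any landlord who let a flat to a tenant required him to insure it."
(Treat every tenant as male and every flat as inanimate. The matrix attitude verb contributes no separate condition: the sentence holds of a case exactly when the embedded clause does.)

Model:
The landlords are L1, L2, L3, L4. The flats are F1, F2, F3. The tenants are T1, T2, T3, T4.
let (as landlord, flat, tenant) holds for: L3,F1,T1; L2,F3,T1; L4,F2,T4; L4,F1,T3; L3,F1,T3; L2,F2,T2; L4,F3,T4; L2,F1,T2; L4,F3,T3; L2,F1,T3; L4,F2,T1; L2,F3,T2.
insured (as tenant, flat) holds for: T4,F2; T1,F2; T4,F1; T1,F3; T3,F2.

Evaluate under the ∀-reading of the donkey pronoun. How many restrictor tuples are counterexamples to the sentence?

9

"him" takes "a tenant" as antecedent and "it" takes "a flat"; both are donkey pronouns co-varying with the restrictor.
Strong reading: for every (l,f,t) with let(l,f,t), insured(t,f).
Restrictor triples: (L2,F1,T2)→insured(T2,F1) ✗  (L2,F1,T3)→insured(T3,F1) ✗  (L2,F2,T2)→insured(T2,F2) ✗  (L2,F3,T1)→insured(T1,F3) ✓  (L2,F3,T2)→insured(T2,F3) ✗  (L3,F1,T1)→insured(T1,F1) ✗  (L3,F1,T3)→insured(T3,F1) ✗  (L4,F1,T3)→insured(T3,F1) ✗  (L4,F2,T1)→insured(T1,F2) ✓  (L4,F2,T4)→insured(T4,F2) ✓  (L4,F3,T3)→insured(T3,F3) ✗  (L4,F3,T4)→insured(T4,F3) ✗
Counterexamples (restrictor triples failing the scope): 9.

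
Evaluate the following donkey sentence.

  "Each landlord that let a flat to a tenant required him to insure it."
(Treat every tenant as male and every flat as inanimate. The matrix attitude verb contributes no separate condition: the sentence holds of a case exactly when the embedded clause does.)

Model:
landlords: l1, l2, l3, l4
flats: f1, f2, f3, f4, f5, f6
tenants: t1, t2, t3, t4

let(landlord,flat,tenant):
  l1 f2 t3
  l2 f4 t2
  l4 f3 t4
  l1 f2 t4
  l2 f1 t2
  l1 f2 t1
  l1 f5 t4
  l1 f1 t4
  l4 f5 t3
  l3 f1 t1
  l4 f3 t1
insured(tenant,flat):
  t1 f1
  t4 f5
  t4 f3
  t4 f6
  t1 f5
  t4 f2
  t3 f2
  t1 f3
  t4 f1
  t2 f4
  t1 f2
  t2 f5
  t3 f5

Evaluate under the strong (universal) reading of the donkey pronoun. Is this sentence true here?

"him" takes "a tenant" as antecedent and "it" takes "a flat"; both are donkey pronouns co-varying with the restrictor.
Strong reading: for every (l,f,t) with let(l,f,t), insured(t,f).
Restrictor triples: (l1,f1,t4)→insured(t4,f1) ✓  (l1,f2,t1)→insured(t1,f2) ✓  (l1,f2,t3)→insured(t3,f2) ✓  (l1,f2,t4)→insured(t4,f2) ✓  (l1,f5,t4)→insured(t4,f5) ✓  (l2,f1,t2)→insured(t2,f1) ✗  (l2,f4,t2)→insured(t2,f4) ✓  (l3,f1,t1)→insured(t1,f1) ✓  (l4,f3,t1)→insured(t1,f3) ✓  (l4,f3,t4)→insured(t4,f3) ✓  (l4,f5,t3)→insured(t3,f5) ✓
Counterexample: (l2,f1,t2) — insured(t2,f1) does not hold.

False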